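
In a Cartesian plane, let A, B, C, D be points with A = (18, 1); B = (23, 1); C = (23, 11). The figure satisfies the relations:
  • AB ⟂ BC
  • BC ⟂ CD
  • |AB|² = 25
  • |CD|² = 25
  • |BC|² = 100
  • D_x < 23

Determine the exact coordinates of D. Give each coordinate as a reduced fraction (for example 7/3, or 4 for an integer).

1. D_x = 18  [[BC ⟂ CD ⇒ 10y-110=0] ∩ [|D−(23, 11)|²=25]]
2. D_y = 11  [[BC ⟂ CD ⇒ 10y-110=0] ∩ [|D−(23, 11)|²=25]]
   so D = (18, 11)

D = (18, 11)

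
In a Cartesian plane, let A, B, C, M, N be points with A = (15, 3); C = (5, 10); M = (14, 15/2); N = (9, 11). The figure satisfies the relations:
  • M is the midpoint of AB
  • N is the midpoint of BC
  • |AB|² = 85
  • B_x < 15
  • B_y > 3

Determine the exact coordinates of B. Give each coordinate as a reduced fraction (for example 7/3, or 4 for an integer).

B = (13, 12)

1. B_x = 13  [B = 2·M−A = 2·(14, 15/2)−(15, 3)]
2. B_y = 12  [B = 2·M−A = 2·(14, 15/2)−(15, 3)]
   so B = (13, 12)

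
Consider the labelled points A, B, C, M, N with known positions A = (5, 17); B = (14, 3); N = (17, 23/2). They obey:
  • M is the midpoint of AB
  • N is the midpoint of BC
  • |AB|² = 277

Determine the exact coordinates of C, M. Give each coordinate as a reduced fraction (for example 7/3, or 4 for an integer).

C = (20, 20)
M = (19/2, 10)

1. M_x = 19/2  [2·M = A+B = (5, 17)+(14, 3)]
2. M_y = 10  [2·M = A+B = (5, 17)+(14, 3)]
   so M = (19/2, 10)
3. C_x = 20  [C = 2·N−B = 2·(17, 23/2)−(14, 3)]
4. C_y = 20  [C = 2·N−B = 2·(17, 23/2)−(14, 3)]
   so C = (20, 20)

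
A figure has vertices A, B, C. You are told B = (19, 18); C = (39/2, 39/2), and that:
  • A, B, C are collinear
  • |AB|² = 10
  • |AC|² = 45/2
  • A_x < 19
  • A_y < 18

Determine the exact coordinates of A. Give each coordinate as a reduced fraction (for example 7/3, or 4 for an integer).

1. A_x = 18  [[A, B, C are collinear ⇒ -3/2x+1/2y+39/2=0] ∩ [|A−(19, 18)|²=10]]
2. A_y = 15  [[A, B, C are collinear ⇒ -3/2x+1/2y+39/2=0] ∩ [|A−(19, 18)|²=10]]
   so A = (18, 15)

A = (18, 15)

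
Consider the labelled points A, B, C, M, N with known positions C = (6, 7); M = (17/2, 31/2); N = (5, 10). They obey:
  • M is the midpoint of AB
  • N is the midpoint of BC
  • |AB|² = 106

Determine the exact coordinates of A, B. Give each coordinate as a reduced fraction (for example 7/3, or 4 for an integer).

1. B_x = 4  [B = 2·N−C = 2·(5, 10)−(6, 7)]
2. B_y = 13  [B = 2·N−C = 2·(5, 10)−(6, 7)]
   so B = (4, 13)
3. A_x = 13  [A = 2·M−B = 2·(17/2, 31/2)−(4, 13)]
4. A_y = 18  [A = 2·M−B = 2·(17/2, 31/2)−(4, 13)]
   so A = (13, 18)

A = (13, 18)
B = (4, 13)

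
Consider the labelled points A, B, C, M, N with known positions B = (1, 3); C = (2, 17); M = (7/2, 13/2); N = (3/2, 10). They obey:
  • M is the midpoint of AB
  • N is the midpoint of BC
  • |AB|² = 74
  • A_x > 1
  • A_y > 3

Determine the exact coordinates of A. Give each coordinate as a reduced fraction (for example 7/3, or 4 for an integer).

1. A_x = 6  [A = 2·M−B = 2·(7/2, 13/2)−(1, 3)]
2. A_y = 10  [A = 2·M−B = 2·(7/2, 13/2)−(1, 3)]
   so A = (6, 10)

A = (6, 10)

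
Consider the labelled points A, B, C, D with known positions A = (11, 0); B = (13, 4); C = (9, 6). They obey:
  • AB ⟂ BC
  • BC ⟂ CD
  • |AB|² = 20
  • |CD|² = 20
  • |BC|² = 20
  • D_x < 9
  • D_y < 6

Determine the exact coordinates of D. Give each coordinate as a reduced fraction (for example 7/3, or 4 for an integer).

1. D_x = 7  [[BC ⟂ CD ⇒ -4x+2y+24=0] ∩ [|D−(9, 6)|²=20]]
2. D_y = 2  [[BC ⟂ CD ⇒ -4x+2y+24=0] ∩ [|D−(9, 6)|²=20]]
   so D = (7, 2)

D = (7, 2)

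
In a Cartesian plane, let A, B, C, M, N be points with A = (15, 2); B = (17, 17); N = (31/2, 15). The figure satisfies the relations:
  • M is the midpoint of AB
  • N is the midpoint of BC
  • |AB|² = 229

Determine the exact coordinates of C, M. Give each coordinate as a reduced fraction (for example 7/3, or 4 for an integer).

1. M_x = 16  [2·M = A+B = (15, 2)+(17, 17)]
2. M_y = 19/2  [2·M = A+B = (15, 2)+(17, 17)]
   so M = (16, 19/2)
3. C_x = 14  [C = 2·N−B = 2·(31/2, 15)−(17, 17)]
4. C_y = 13  [C = 2·N−B = 2·(31/2, 15)−(17, 17)]
   so C = (14, 13)

C = (14, 13)
M = (16, 19/2)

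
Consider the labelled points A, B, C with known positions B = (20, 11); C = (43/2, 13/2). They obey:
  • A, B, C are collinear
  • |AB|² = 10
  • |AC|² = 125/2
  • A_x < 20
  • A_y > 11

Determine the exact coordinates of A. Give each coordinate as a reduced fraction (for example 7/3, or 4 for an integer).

A = (19, 14)

1. A_x = 19  [[A, B, C are collinear ⇒ 9/2x+3/2y-213/2=0] ∩ [|A−(20, 11)|²=10]]
2. A_y = 14  [[A, B, C are collinear ⇒ 9/2x+3/2y-213/2=0] ∩ [|A−(20, 11)|²=10]]
   so A = (19, 14)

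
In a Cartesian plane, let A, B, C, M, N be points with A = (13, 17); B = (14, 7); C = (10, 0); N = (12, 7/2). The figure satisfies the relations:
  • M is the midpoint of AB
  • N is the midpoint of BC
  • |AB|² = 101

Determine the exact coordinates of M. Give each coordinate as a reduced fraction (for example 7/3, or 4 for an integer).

M = (27/2, 12)

1. M_x = 27/2  [2·M = A+B = (13, 17)+(14, 7)]
2. M_y = 12  [2·M = A+B = (13, 17)+(14, 7)]
   so M = (27/2, 12)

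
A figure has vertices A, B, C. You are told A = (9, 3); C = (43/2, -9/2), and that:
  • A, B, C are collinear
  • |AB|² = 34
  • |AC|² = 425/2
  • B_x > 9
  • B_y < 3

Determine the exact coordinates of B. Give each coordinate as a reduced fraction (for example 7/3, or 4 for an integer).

1. B_x = 14  [[A, B, C are collinear ⇒ -15/2x-25/2y+105=0] ∩ [|B−(9, 3)|²=34]]
2. B_y = 0  [[A, B, C are collinear ⇒ -15/2x-25/2y+105=0] ∩ [|B−(9, 3)|²=34]]
   so B = (14, 0)

B = (14, 0)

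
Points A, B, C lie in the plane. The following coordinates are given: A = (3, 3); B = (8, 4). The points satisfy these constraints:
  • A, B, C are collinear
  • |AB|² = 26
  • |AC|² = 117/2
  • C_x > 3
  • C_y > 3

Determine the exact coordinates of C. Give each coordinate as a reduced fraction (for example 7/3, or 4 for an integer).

C = (21/2, 9/2)

1. C_x = 21/2  [[A, B, C are collinear ⇒ -1x+5y-12=0] ∩ [|C−(3, 3)|²=117/2]]
2. C_y = 9/2  [[A, B, C are collinear ⇒ -1x+5y-12=0] ∩ [|C−(3, 3)|²=117/2]]
   so C = (21/2, 9/2)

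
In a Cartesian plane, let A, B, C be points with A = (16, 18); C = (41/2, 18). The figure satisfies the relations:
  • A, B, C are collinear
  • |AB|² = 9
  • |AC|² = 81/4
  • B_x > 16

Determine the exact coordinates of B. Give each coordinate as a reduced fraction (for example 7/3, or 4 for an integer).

1. B_x = 19  [[A, B, C are collinear ⇒ -9/2y+81=0] ∩ [|B−(16, 18)|²=9]]
2. B_y = 18  [[A, B, C are collinear ⇒ -9/2y+81=0] ∩ [|B−(16, 18)|²=9]]
   so B = (19, 18)

B = (19, 18)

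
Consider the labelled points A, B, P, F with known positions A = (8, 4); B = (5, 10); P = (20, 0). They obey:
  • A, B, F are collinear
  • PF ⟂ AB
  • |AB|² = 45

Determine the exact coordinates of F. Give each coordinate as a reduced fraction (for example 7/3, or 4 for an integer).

1. F_x = 12  [[A, B, F are collinear ⇒ -6x-3y+60=0] ∩ [PF ⟂ AB ⇒ -3x+6y+60=0]]
2. F_y = -4  [[A, B, F are collinear ⇒ -6x-3y+60=0] ∩ [PF ⟂ AB ⇒ -3x+6y+60=0]]
   so F = (12, -4)

F = (12, -4)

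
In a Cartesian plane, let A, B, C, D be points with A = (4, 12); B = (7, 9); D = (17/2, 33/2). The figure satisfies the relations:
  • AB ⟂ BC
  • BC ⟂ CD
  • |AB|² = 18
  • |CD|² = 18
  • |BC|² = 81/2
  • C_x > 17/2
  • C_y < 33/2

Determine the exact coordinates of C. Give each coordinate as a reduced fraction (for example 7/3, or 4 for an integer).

1. C_x = 23/2  [[AB ⟂ BC ⇒ 3x-3y+6=0] ∩ [|C−(17/2, 33/2)|²=18]]
2. C_y = 27/2  [[AB ⟂ BC ⇒ 3x-3y+6=0] ∩ [|C−(17/2, 33/2)|²=18]]
   so C = (23/2, 27/2)

C = (23/2, 27/2)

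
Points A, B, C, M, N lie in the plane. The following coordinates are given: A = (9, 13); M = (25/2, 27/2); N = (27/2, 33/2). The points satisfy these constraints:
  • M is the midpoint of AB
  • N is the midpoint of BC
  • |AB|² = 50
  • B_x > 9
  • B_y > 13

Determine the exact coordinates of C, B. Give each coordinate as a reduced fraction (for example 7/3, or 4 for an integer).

1. B_x = 16  [B = 2·M−A = 2·(25/2, 27/2)−(9, 13)]
2. B_y = 14  [B = 2·M−A = 2·(25/2, 27/2)−(9, 13)]
   so B = (16, 14)
3. C_x = 11  [C = 2·N−B = 2·(27/2, 33/2)−(16, 14)]
4. C_y = 19  [C = 2·N−B = 2·(27/2, 33/2)−(16, 14)]
   so C = (11, 19)

C = (11, 19)
B = (16, 14)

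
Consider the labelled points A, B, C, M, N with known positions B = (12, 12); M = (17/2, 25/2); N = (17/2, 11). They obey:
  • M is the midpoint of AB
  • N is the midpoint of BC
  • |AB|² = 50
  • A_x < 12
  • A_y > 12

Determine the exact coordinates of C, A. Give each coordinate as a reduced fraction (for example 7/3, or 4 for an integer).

1. A_x = 5  [A = 2·M−B = 2·(17/2, 25/2)−(12, 12)]
2. A_y = 13  [A = 2·M−B = 2·(17/2, 25/2)−(12, 12)]
   so A = (5, 13)
3. C_x = 5  [C = 2·N−B = 2·(17/2, 11)−(12, 12)]
4. C_y = 10  [C = 2·N−B = 2·(17/2, 11)−(12, 12)]
   so C = (5, 10)

C = (5, 10)
A = (5, 13)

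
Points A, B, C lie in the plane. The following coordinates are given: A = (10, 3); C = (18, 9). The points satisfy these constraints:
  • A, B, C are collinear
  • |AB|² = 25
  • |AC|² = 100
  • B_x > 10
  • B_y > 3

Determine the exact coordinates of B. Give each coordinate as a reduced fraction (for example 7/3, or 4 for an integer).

1. B_x = 14  [[A, B, C are collinear ⇒ 6x-8y-36=0] ∩ [|B−(10, 3)|²=25]]
2. B_y = 6  [[A, B, C are collinear ⇒ 6x-8y-36=0] ∩ [|B−(10, 3)|²=25]]
   so B = (14, 6)

B = (14, 6)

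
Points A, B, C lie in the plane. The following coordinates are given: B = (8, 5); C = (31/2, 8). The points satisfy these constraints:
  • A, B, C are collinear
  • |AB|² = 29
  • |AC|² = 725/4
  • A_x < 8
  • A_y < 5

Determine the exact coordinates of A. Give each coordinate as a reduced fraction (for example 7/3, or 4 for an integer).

1. A_x = 3  [[A, B, C are collinear ⇒ -3x+15/2y-27/2=0] ∩ [|A−(8, 5)|²=29]]
2. A_y = 3  [[A, B, C are collinear ⇒ -3x+15/2y-27/2=0] ∩ [|A−(8, 5)|²=29]]
   so A = (3, 3)

A = (3, 3)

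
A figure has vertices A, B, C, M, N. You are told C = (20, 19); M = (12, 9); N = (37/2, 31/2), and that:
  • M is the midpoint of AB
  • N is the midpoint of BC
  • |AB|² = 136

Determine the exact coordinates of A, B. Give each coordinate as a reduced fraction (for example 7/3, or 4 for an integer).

A = (7, 6)
B = (17, 12)

1. B_x = 17  [B = 2·N−C = 2·(37/2, 31/2)−(20, 19)]
2. B_y = 12  [B = 2·N−C = 2·(37/2, 31/2)−(20, 19)]
   so B = (17, 12)
3. A_x = 7  [A = 2·M−B = 2·(12, 9)−(17, 12)]
4. A_y = 6  [A = 2·M−B = 2·(12, 9)−(17, 12)]
   so A = (7, 6)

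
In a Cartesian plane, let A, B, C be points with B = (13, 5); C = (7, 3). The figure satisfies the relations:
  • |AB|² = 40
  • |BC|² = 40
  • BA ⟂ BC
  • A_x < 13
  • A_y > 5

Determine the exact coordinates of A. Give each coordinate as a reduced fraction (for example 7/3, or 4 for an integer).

1. A_x = 11  [[BA ⟂ BC ⇒ -6x-2y+88=0] ∩ [|A−(13, 5)|²=40]]
2. A_y = 11  [[BA ⟂ BC ⇒ -6x-2y+88=0] ∩ [|A−(13, 5)|²=40]]
   so A = (11, 11)

A = (11, 11)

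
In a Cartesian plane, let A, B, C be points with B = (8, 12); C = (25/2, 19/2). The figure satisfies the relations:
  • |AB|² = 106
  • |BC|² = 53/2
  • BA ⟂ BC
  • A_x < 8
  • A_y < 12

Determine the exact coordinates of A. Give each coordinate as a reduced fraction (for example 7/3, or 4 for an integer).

A = (3, 3)

1. A_x = 3  [[BA ⟂ BC ⇒ 9/2x-5/2y-6=0] ∩ [|A−(8, 12)|²=106]]
2. A_y = 3  [[BA ⟂ BC ⇒ 9/2x-5/2y-6=0] ∩ [|A−(8, 12)|²=106]]
   so A = (3, 3)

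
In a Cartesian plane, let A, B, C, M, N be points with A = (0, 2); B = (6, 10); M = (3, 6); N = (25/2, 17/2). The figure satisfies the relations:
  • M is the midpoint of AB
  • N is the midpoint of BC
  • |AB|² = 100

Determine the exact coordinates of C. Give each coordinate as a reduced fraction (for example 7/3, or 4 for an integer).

C = (19, 7)

1. C_x = 19  [C = 2·N−B = 2·(25/2, 17/2)−(6, 10)]
2. C_y = 7  [C = 2·N−B = 2·(25/2, 17/2)−(6, 10)]
   so C = (19, 7)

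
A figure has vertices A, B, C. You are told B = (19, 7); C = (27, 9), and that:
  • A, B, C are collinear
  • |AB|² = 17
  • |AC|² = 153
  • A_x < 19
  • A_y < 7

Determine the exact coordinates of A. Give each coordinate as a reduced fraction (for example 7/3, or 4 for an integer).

A = (15, 6)

1. A_x = 15  [[A, B, C are collinear ⇒ -2x+8y-18=0] ∩ [|A−(19, 7)|²=17]]
2. A_y = 6  [[A, B, C are collinear ⇒ -2x+8y-18=0] ∩ [|A−(19, 7)|²=17]]
   so A = (15, 6)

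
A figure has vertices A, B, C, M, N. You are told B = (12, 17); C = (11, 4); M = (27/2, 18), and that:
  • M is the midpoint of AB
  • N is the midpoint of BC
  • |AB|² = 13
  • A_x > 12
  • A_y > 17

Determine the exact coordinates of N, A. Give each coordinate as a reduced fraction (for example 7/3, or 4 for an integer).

1. A_x = 15  [A = 2·M−B = 2·(27/2, 18)−(12, 17)]
2. A_y = 19  [A = 2·M−B = 2·(27/2, 18)−(12, 17)]
   so A = (15, 19)
3. N_x = 23/2  [2·N = B+C = (12, 17)+(11, 4)]
4. N_y = 21/2  [2·N = B+C = (12, 17)+(11, 4)]
   so N = (23/2, 21/2)

N = (23/2, 21/2)
A = (15, 19)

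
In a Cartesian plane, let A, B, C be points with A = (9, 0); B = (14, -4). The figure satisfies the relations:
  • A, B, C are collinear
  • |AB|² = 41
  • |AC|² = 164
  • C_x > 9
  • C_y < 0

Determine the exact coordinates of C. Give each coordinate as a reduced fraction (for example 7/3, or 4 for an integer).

1. C_x = 19  [[A, B, C are collinear ⇒ 4x+5y-36=0] ∩ [|C−(9, 0)|²=164]]
2. C_y = -8  [[A, B, C are collinear ⇒ 4x+5y-36=0] ∩ [|C−(9, 0)|²=164]]
   so C = (19, -8)

C = (19, -8)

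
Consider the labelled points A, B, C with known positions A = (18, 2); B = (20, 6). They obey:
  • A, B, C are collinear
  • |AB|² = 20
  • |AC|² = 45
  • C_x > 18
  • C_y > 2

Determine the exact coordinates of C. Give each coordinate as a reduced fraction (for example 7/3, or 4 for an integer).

C = (21, 8)

1. C_x = 21  [[A, B, C are collinear ⇒ -4x+2y+68=0] ∩ [|C−(18, 2)|²=45]]
2. C_y = 8  [[A, B, C are collinear ⇒ -4x+2y+68=0] ∩ [|C−(18, 2)|²=45]]
   so C = (21, 8)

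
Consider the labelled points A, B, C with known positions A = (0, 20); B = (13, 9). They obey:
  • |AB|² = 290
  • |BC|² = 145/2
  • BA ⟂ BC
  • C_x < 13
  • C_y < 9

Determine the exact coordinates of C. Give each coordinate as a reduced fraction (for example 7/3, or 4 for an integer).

C = (15/2, 5/2)

1. C_x = 15/2  [[BA ⟂ BC ⇒ -13x+11y+70=0] ∩ [|C−(13, 9)|²=145/2]]
2. C_y = 5/2  [[BA ⟂ BC ⇒ -13x+11y+70=0] ∩ [|C−(13, 9)|²=145/2]]
   so C = (15/2, 5/2)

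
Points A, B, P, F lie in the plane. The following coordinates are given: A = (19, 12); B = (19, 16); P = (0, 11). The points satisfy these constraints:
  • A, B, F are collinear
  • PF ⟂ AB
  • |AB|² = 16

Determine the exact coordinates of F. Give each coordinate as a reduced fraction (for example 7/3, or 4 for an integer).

F = (19, 11)

1. F_x = 19  [[A, B, F are collinear ⇒ -4x+76=0] ∩ [PF ⟂ AB ⇒ 4y-44=0]]
2. F_y = 11  [[A, B, F are collinear ⇒ -4x+76=0] ∩ [PF ⟂ AB ⇒ 4y-44=0]]
   so F = (19, 11)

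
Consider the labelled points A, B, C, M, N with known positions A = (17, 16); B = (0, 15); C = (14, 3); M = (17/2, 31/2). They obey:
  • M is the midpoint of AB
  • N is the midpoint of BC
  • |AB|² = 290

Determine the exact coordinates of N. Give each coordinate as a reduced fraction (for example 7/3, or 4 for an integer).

1. N_x = 7  [2·N = B+C = (0, 15)+(14, 3)]
2. N_y = 9  [2·N = B+C = (0, 15)+(14, 3)]
   so N = (7, 9)

N = (7, 9)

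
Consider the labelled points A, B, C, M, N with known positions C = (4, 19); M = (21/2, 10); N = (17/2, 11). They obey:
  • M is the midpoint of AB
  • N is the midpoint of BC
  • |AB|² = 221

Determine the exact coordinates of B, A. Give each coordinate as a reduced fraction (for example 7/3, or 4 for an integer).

B = (13, 3)
A = (8, 17)

1. B_x = 13  [B = 2·N−C = 2·(17/2, 11)−(4, 19)]
2. B_y = 3  [B = 2·N−C = 2·(17/2, 11)−(4, 19)]
   so B = (13, 3)
3. A_x = 8  [A = 2·M−B = 2·(21/2, 10)−(13, 3)]
4. A_y = 17  [A = 2·M−B = 2·(21/2, 10)−(13, 3)]
   so A = (8, 17)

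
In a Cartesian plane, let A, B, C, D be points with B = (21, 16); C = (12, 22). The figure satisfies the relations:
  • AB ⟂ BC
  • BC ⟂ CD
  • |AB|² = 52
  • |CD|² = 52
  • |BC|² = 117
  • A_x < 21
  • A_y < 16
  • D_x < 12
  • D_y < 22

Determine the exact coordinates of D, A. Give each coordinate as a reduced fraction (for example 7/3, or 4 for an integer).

D = (8, 16)
A = (17, 10)

1. D_x = 8  [[BC ⟂ CD ⇒ -9x+6y-24=0] ∩ [|D−(12, 22)|²=52]]
2. D_y = 16  [[BC ⟂ CD ⇒ -9x+6y-24=0] ∩ [|D−(12, 22)|²=52]]
   so D = (8, 16)
3. A_x = 17  [[AB ⟂ BC ⇒ 9x-6y-93=0] ∩ [|A−(21, 16)|²=52]]
4. A_y = 10  [[AB ⟂ BC ⇒ 9x-6y-93=0] ∩ [|A−(21, 16)|²=52]]
   so A = (17, 10)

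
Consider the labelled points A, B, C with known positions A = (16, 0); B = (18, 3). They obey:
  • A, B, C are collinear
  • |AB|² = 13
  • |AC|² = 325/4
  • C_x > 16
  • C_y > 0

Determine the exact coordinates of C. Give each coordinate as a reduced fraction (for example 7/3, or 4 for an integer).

C = (21, 15/2)

1. C_x = 21  [[A, B, C are collinear ⇒ -3x+2y+48=0] ∩ [|C−(16, 0)|²=325/4]]
2. C_y = 15/2  [[A, B, C are collinear ⇒ -3x+2y+48=0] ∩ [|C−(16, 0)|²=325/4]]
   so C = (21, 15/2)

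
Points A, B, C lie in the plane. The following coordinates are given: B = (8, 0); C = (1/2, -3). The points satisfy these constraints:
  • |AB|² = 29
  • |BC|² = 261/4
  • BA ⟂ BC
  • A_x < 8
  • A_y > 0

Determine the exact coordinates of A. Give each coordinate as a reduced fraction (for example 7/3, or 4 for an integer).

1. A_x = 6  [[BA ⟂ BC ⇒ -15/2x-3y+60=0] ∩ [|A−(8, 0)|²=29]]
2. A_y = 5  [[BA ⟂ BC ⇒ -15/2x-3y+60=0] ∩ [|A−(8, 0)|²=29]]
   so A = (6, 5)

A = (6, 5)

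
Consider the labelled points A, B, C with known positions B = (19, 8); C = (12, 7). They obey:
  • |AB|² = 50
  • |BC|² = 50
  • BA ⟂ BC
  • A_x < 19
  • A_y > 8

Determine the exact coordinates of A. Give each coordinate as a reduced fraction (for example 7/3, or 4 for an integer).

A = (18, 15)

1. A_x = 18  [[BA ⟂ BC ⇒ -7x-1y+141=0] ∩ [|A−(19, 8)|²=50]]
2. A_y = 15  [[BA ⟂ BC ⇒ -7x-1y+141=0] ∩ [|A−(19, 8)|²=50]]
   so A = (18, 15)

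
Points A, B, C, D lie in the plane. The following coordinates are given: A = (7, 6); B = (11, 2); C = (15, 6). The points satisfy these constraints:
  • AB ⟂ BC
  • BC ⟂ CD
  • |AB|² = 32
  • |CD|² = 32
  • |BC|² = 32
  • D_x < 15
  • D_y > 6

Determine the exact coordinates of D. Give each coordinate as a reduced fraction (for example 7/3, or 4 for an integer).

D = (11, 10)

1. D_x = 11  [[BC ⟂ CD ⇒ 4x+4y-84=0] ∩ [|D−(15, 6)|²=32]]
2. D_y = 10  [[BC ⟂ CD ⇒ 4x+4y-84=0] ∩ [|D−(15, 6)|²=32]]
   so D = (11, 10)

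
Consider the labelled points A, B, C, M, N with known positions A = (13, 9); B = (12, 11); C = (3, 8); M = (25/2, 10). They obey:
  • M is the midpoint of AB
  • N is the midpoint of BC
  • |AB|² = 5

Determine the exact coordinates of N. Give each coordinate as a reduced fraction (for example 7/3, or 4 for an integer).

1. N_x = 15/2  [2·N = B+C = (12, 11)+(3, 8)]
2. N_y = 19/2  [2·N = B+C = (12, 11)+(3, 8)]
   so N = (15/2, 19/2)

N = (15/2, 19/2)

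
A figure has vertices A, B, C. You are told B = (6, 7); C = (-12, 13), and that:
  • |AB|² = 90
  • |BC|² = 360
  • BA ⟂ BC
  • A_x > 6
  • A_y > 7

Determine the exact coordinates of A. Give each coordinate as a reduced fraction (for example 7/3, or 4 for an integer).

1. A_x = 9  [[BA ⟂ BC ⇒ -18x+6y+66=0] ∩ [|A−(6, 7)|²=90]]
2. A_y = 16  [[BA ⟂ BC ⇒ -18x+6y+66=0] ∩ [|A−(6, 7)|²=90]]
   so A = (9, 16)

A = (9, 16)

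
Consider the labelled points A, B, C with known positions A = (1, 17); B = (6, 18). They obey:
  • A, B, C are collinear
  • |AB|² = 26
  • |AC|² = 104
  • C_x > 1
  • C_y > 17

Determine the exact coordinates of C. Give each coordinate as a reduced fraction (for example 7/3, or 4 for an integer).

C = (11, 19)

1. C_x = 11  [[A, B, C are collinear ⇒ -1x+5y-84=0] ∩ [|C−(1, 17)|²=104]]
2. C_y = 19  [[A, B, C are collinear ⇒ -1x+5y-84=0] ∩ [|C−(1, 17)|²=104]]
   so C = (11, 19)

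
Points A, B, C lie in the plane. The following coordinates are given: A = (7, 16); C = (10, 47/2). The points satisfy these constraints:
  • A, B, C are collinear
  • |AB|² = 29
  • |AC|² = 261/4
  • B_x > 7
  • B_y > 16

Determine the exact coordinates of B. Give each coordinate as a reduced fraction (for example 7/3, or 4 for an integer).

B = (9, 21)

1. B_x = 9  [[A, B, C are collinear ⇒ 15/2x-3y-9/2=0] ∩ [|B−(7, 16)|²=29]]
2. B_y = 21  [[A, B, C are collinear ⇒ 15/2x-3y-9/2=0] ∩ [|B−(7, 16)|²=29]]
   so B = (9, 21)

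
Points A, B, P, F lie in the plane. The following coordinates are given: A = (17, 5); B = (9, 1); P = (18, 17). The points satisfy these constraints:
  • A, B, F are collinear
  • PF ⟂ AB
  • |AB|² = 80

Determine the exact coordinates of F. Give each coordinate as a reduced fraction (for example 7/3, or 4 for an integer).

F = (113/5, 39/5)

1. F_x = 113/5  [[A, B, F are collinear ⇒ 4x-8y-28=0] ∩ [PF ⟂ AB ⇒ -8x-4y+212=0]]
2. F_y = 39/5  [[A, B, F are collinear ⇒ 4x-8y-28=0] ∩ [PF ⟂ AB ⇒ -8x-4y+212=0]]
   so F = (113/5, 39/5)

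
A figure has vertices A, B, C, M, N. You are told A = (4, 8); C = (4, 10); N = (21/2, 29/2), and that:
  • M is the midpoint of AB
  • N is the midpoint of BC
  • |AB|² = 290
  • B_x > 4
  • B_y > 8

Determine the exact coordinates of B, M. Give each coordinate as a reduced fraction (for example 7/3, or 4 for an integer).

B = (17, 19)
M = (21/2, 27/2)

1. B_x = 17  [B = 2·N−C = 2·(21/2, 29/2)−(4, 10)]
2. B_y = 19  [B = 2·N−C = 2·(21/2, 29/2)−(4, 10)]
   so B = (17, 19)
3. M_x = 21/2  [2·M = A+B = (4, 8)+(17, 19)]
4. M_y = 27/2  [2·M = A+B = (4, 8)+(17, 19)]
   so M = (21/2, 27/2)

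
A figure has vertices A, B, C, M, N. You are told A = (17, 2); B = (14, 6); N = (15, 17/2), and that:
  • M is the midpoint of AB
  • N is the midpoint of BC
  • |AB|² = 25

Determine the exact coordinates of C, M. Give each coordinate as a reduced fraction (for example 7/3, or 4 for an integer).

1. M_x = 31/2  [2·M = A+B = (17, 2)+(14, 6)]
2. M_y = 4  [2·M = A+B = (17, 2)+(14, 6)]
   so M = (31/2, 4)
3. C_x = 16  [C = 2·N−B = 2·(15, 17/2)−(14, 6)]
4. C_y = 11  [C = 2·N−B = 2·(15, 17/2)−(14, 6)]
   so C = (16, 11)

C = (16, 11)
M = (31/2, 4)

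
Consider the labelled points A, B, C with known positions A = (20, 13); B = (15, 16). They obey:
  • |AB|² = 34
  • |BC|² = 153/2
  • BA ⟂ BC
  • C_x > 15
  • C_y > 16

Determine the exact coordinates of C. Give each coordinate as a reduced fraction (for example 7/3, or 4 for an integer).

1. C_x = 39/2  [[BA ⟂ BC ⇒ 5x-3y-27=0] ∩ [|C−(15, 16)|²=153/2]]
2. C_y = 47/2  [[BA ⟂ BC ⇒ 5x-3y-27=0] ∩ [|C−(15, 16)|²=153/2]]
   so C = (39/2, 47/2)

C = (39/2, 47/2)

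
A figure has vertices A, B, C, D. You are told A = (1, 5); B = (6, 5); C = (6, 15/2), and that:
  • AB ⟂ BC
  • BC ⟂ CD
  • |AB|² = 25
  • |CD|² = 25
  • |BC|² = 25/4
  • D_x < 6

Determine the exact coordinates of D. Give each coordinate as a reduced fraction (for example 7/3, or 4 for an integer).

1. D_x = 1  [[BC ⟂ CD ⇒ 5/2y-75/4=0] ∩ [|D−(6, 15/2)|²=25]]
2. D_y = 15/2  [[BC ⟂ CD ⇒ 5/2y-75/4=0] ∩ [|D−(6, 15/2)|²=25]]
   so D = (1, 15/2)

D = (1, 15/2)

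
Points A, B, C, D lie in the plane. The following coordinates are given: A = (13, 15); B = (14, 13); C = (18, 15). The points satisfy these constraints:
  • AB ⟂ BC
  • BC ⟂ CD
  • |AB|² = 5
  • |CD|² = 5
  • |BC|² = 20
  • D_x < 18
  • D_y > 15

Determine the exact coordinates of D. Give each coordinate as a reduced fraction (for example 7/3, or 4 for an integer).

D = (17, 17)

1. D_x = 17  [[BC ⟂ CD ⇒ 4x+2y-102=0] ∩ [|D−(18, 15)|²=5]]
2. D_y = 17  [[BC ⟂ CD ⇒ 4x+2y-102=0] ∩ [|D−(18, 15)|²=5]]
   so D = (17, 17)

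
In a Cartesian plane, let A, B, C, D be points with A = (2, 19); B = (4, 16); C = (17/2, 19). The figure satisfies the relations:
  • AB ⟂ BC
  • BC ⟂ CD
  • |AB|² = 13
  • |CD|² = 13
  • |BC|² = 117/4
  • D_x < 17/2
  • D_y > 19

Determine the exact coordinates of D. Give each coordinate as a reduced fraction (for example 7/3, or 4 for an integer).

D = (13/2, 22)

1. D_x = 13/2  [[BC ⟂ CD ⇒ 9/2x+3y-381/4=0] ∩ [|D−(17/2, 19)|²=13]]
2. D_y = 22  [[BC ⟂ CD ⇒ 9/2x+3y-381/4=0] ∩ [|D−(17/2, 19)|²=13]]
   so D = (13/2, 22)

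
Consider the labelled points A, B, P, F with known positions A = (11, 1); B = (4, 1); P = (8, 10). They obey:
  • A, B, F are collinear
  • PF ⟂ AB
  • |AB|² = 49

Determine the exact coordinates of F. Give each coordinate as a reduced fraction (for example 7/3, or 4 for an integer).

F = (8, 1)

1. F_x = 8  [[A, B, F are collinear ⇒ -7y+7=0] ∩ [PF ⟂ AB ⇒ -7x+56=0]]
2. F_y = 1  [[A, B, F are collinear ⇒ -7y+7=0] ∩ [PF ⟂ AB ⇒ -7x+56=0]]
   so F = (8, 1)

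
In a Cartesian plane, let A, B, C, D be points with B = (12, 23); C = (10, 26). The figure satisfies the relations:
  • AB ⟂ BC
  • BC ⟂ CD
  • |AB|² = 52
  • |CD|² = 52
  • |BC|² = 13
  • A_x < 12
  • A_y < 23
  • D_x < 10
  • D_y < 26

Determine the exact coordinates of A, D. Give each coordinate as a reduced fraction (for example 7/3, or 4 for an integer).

A = (6, 19)
D = (4, 22)

1. A_x = 6  [[AB ⟂ BC ⇒ 2x-3y+45=0] ∩ [|A−(12, 23)|²=52]]
2. A_y = 19  [[AB ⟂ BC ⇒ 2x-3y+45=0] ∩ [|A−(12, 23)|²=52]]
   so A = (6, 19)
3. D_x = 4  [[BC ⟂ CD ⇒ -2x+3y-58=0] ∩ [|D−(10, 26)|²=52]]
4. D_y = 22  [[BC ⟂ CD ⇒ -2x+3y-58=0] ∩ [|D−(10, 26)|²=52]]
   so D = (4, 22)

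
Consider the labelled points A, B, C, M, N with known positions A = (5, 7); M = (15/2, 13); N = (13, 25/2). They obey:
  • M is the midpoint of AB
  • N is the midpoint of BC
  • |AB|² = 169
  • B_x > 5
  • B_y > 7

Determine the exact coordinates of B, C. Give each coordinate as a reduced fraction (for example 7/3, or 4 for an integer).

B = (10, 19)
C = (16, 6)

1. B_x = 10  [B = 2·M−A = 2·(15/2, 13)−(5, 7)]
2. B_y = 19  [B = 2·M−A = 2·(15/2, 13)−(5, 7)]
   so B = (10, 19)
3. C_x = 16  [C = 2·N−B = 2·(13, 25/2)−(10, 19)]
4. C_y = 6  [C = 2·N−B = 2·(13, 25/2)−(10, 19)]
   so C = (16, 6)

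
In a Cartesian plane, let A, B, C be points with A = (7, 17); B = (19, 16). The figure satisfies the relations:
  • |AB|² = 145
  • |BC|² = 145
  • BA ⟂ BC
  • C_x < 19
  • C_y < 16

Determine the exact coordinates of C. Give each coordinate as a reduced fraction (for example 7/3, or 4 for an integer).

1. C_x = 18  [[BA ⟂ BC ⇒ -12x+1y+212=0] ∩ [|C−(19, 16)|²=145]]
2. C_y = 4  [[BA ⟂ BC ⇒ -12x+1y+212=0] ∩ [|C−(19, 16)|²=145]]
   so C = (18, 4)

C = (18, 4)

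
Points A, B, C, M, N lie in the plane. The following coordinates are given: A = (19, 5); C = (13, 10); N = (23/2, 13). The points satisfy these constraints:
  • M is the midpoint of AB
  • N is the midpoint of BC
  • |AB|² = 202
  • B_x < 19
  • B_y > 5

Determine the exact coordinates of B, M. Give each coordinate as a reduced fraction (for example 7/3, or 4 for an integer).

1. B_x = 10  [B = 2·N−C = 2·(23/2, 13)−(13, 10)]
2. B_y = 16  [B = 2·N−C = 2·(23/2, 13)−(13, 10)]
   so B = (10, 16)
3. M_x = 29/2  [2·M = A+B = (19, 5)+(10, 16)]
4. M_y = 21/2  [2·M = A+B = (19, 5)+(10, 16)]
   so M = (29/2, 21/2)

B = (10, 16)
M = (29/2, 21/2)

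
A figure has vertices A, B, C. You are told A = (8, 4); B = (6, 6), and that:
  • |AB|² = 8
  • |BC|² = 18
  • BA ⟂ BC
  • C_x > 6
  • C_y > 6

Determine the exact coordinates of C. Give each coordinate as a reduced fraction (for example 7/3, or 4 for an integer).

1. C_x = 9  [[BA ⟂ BC ⇒ 2x-2y=0] ∩ [|C−(6, 6)|²=18]]
2. C_y = 9  [[BA ⟂ BC ⇒ 2x-2y=0] ∩ [|C−(6, 6)|²=18]]
   so C = (9, 9)

C = (9, 9)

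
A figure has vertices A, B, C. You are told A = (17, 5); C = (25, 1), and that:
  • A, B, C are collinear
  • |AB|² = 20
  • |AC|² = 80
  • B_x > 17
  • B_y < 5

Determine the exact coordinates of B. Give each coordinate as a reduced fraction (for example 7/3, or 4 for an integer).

1. B_x = 21  [[A, B, C are collinear ⇒ -4x-8y+108=0] ∩ [|B−(17, 5)|²=20]]
2. B_y = 3  [[A, B, C are collinear ⇒ -4x-8y+108=0] ∩ [|B−(17, 5)|²=20]]
   so B = (21, 3)

B = (21, 3)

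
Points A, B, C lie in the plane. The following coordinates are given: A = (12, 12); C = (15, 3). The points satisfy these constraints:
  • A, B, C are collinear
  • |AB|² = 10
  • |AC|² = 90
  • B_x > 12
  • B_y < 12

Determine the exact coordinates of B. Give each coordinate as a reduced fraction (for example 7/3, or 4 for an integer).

1. B_x = 13  [[A, B, C are collinear ⇒ -9x-3y+144=0] ∩ [|B−(12, 12)|²=10]]
2. B_y = 9  [[A, B, C are collinear ⇒ -9x-3y+144=0] ∩ [|B−(12, 12)|²=10]]
   so B = (13, 9)

B = (13, 9)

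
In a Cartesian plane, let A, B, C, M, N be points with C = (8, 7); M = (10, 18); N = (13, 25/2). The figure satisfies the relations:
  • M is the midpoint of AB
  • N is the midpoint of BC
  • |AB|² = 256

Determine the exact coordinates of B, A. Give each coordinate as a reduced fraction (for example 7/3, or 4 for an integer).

B = (18, 18)
A = (2, 18)

1. B_x = 18  [B = 2·N−C = 2·(13, 25/2)−(8, 7)]
2. B_y = 18  [B = 2·N−C = 2·(13, 25/2)−(8, 7)]
   so B = (18, 18)
3. A_x = 2  [A = 2·M−B = 2·(10, 18)−(18, 18)]
4. A_y = 18  [A = 2·M−B = 2·(10, 18)−(18, 18)]
   so A = (2, 18)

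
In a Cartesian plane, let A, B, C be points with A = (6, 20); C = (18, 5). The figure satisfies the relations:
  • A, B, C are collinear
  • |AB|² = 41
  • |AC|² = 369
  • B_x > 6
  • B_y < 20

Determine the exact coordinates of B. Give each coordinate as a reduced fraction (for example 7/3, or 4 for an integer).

B = (10, 15)

1. B_x = 10  [[A, B, C are collinear ⇒ -15x-12y+330=0] ∩ [|B−(6, 20)|²=41]]
2. B_y = 15  [[A, B, C are collinear ⇒ -15x-12y+330=0] ∩ [|B−(6, 20)|²=41]]
   so B = (10, 15)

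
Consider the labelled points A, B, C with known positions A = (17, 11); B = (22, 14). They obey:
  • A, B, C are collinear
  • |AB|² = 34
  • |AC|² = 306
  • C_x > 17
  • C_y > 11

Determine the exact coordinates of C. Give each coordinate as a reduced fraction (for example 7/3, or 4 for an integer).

C = (32, 20)

1. C_x = 32  [[A, B, C are collinear ⇒ -3x+5y-4=0] ∩ [|C−(17, 11)|²=306]]
2. C_y = 20  [[A, B, C are collinear ⇒ -3x+5y-4=0] ∩ [|C−(17, 11)|²=306]]
   so C = (32, 20)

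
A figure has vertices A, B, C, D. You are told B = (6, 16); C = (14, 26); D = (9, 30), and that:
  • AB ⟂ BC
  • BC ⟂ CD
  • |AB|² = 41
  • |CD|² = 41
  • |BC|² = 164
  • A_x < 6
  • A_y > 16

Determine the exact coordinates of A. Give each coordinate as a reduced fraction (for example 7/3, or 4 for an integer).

1. A_x = 1  [[AB ⟂ BC ⇒ -8x-10y+208=0] ∩ [|A−(6, 16)|²=41]]
2. A_y = 20  [[AB ⟂ BC ⇒ -8x-10y+208=0] ∩ [|A−(6, 16)|²=41]]
   so A = (1, 20)

A = (1, 20)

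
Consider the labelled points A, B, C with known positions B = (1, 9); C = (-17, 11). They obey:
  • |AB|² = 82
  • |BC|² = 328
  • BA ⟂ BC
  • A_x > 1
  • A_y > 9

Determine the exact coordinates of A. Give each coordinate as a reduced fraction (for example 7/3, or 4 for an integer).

1. A_x = 2  [[BA ⟂ BC ⇒ -18x+2y=0] ∩ [|A−(1, 9)|²=82]]
2. A_y = 18  [[BA ⟂ BC ⇒ -18x+2y=0] ∩ [|A−(1, 9)|²=82]]
   so A = (2, 18)

A = (2, 18)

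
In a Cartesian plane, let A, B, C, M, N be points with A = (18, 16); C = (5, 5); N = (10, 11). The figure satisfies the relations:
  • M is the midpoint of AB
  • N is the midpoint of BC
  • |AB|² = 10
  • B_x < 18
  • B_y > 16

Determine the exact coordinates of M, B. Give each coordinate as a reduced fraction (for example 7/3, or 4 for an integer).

1. B_x = 15  [B = 2·N−C = 2·(10, 11)−(5, 5)]
2. B_y = 17  [B = 2·N−C = 2·(10, 11)−(5, 5)]
   so B = (15, 17)
3. M_x = 33/2  [2·M = A+B = (18, 16)+(15, 17)]
4. M_y = 33/2  [2·M = A+B = (18, 16)+(15, 17)]
   so M = (33/2, 33/2)

M = (33/2, 33/2)
B = (15, 17)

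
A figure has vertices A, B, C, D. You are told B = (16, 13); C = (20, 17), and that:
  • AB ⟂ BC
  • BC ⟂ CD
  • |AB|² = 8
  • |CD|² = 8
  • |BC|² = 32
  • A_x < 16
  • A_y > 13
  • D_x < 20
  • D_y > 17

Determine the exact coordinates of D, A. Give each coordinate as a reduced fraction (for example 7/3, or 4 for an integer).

D = (18, 19)
A = (14, 15)

1. D_x = 18  [[BC ⟂ CD ⇒ 4x+4y-148=0] ∩ [|D−(20, 17)|²=8]]
2. D_y = 19  [[BC ⟂ CD ⇒ 4x+4y-148=0] ∩ [|D−(20, 17)|²=8]]
   so D = (18, 19)
3. A_x = 14  [[AB ⟂ BC ⇒ -4x-4y+116=0] ∩ [|A−(16, 13)|²=8]]
4. A_y = 15  [[AB ⟂ BC ⇒ -4x-4y+116=0] ∩ [|A−(16, 13)|²=8]]
   so A = (14, 15)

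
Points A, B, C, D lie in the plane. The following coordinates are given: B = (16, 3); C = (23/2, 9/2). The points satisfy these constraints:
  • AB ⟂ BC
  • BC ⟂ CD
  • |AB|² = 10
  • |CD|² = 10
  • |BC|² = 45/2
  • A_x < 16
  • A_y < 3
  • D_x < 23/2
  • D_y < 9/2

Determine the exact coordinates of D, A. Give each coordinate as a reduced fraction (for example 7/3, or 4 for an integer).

1. D_x = 21/2  [[BC ⟂ CD ⇒ -9/2x+3/2y+45=0] ∩ [|D−(23/2, 9/2)|²=10]]
2. D_y = 3/2  [[BC ⟂ CD ⇒ -9/2x+3/2y+45=0] ∩ [|D−(23/2, 9/2)|²=10]]
   so D = (21/2, 3/2)
3. A_x = 15  [[AB ⟂ BC ⇒ 9/2x-3/2y-135/2=0] ∩ [|A−(16, 3)|²=10]]
4. A_y = 0  [[AB ⟂ BC ⇒ 9/2x-3/2y-135/2=0] ∩ [|A−(16, 3)|²=10]]
   so A = (15, 0)

D = (21/2, 3/2)
A = (15, 0)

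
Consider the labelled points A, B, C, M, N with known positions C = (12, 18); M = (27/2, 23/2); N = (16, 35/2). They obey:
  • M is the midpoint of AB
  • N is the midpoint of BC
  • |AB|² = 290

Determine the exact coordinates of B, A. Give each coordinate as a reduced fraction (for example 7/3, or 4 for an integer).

B = (20, 17)
A = (7, 6)

1. B_x = 20  [B = 2·N−C = 2·(16, 35/2)−(12, 18)]
2. B_y = 17  [B = 2·N−C = 2·(16, 35/2)−(12, 18)]
   so B = (20, 17)
3. A_x = 7  [A = 2·M−B = 2·(27/2, 23/2)−(20, 17)]
4. A_y = 6  [A = 2·M−B = 2·(27/2, 23/2)−(20, 17)]
   so A = (7, 6)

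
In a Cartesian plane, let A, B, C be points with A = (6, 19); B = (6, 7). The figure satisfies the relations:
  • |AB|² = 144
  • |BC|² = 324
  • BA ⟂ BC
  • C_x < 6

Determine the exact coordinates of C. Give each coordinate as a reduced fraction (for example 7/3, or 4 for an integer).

1. C_x = -12  [[BA ⟂ BC ⇒ 12y-84=0] ∩ [|C−(6, 7)|²=324]]
2. C_y = 7  [[BA ⟂ BC ⇒ 12y-84=0] ∩ [|C−(6, 7)|²=324]]
   so C = (-12, 7)

C = (-12, 7)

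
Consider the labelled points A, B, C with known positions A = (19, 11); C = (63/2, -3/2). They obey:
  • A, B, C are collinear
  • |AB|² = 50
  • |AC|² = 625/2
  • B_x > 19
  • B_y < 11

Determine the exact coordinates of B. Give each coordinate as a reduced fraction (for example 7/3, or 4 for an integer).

1. B_x = 24  [[A, B, C are collinear ⇒ -25/2x-25/2y+375=0] ∩ [|B−(19, 11)|²=50]]
2. B_y = 6  [[A, B, C are collinear ⇒ -25/2x-25/2y+375=0] ∩ [|B−(19, 11)|²=50]]
   so B = (24, 6)

B = (24, 6)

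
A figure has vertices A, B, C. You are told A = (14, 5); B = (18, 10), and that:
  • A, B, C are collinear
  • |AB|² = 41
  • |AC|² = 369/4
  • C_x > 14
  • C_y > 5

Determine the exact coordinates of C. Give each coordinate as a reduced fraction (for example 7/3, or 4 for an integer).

C = (20, 25/2)

1. C_x = 20  [[A, B, C are collinear ⇒ -5x+4y+50=0] ∩ [|C−(14, 5)|²=369/4]]
2. C_y = 25/2  [[A, B, C are collinear ⇒ -5x+4y+50=0] ∩ [|C−(14, 5)|²=369/4]]
   so C = (20, 25/2)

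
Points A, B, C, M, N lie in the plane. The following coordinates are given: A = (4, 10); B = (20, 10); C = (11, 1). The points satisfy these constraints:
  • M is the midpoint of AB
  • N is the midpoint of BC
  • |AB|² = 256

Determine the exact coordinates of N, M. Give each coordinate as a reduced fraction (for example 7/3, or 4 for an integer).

1. M_x = 12  [2·M = A+B = (4, 10)+(20, 10)]
2. M_y = 10  [2·M = A+B = (4, 10)+(20, 10)]
   so M = (12, 10)
3. N_x = 31/2  [2·N = B+C = (20, 10)+(11, 1)]
4. N_y = 11/2  [2·N = B+C = (20, 10)+(11, 1)]
   so N = (31/2, 11/2)

N = (31/2, 11/2)
M = (12, 10)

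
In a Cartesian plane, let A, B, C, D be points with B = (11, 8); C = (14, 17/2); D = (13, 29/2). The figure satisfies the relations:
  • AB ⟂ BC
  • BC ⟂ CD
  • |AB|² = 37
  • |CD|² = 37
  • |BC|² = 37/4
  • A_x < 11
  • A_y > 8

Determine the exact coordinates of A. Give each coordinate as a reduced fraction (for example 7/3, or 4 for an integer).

A = (10, 14)

1. A_x = 10  [[AB ⟂ BC ⇒ -3x-1/2y+37=0] ∩ [|A−(11, 8)|²=37]]
2. A_y = 14  [[AB ⟂ BC ⇒ -3x-1/2y+37=0] ∩ [|A−(11, 8)|²=37]]
   so A = (10, 14)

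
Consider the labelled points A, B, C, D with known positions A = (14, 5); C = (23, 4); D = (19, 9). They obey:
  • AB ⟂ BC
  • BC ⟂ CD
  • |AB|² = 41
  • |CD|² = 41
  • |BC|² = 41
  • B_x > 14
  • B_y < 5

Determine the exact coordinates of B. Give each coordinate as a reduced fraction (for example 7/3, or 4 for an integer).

B = (18, 0)

1. B_x = 18  [[BC ⟂ CD ⇒ 4x-5y-72=0] ∩ [|B−(14, 5)|²=41]]
2. B_y = 0  [[BC ⟂ CD ⇒ 4x-5y-72=0] ∩ [|B−(14, 5)|²=41]]
   so B = (18, 0)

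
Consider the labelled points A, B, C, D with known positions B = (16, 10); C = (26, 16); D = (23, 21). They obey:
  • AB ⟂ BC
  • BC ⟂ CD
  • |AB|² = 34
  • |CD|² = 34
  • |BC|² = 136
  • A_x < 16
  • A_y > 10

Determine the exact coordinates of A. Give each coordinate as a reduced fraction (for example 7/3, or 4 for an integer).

A = (13, 15)

1. A_x = 13  [[AB ⟂ BC ⇒ -10x-6y+220=0] ∩ [|A−(16, 10)|²=34]]
2. A_y = 15  [[AB ⟂ BC ⇒ -10x-6y+220=0] ∩ [|A−(16, 10)|²=34]]
   so A = (13, 15)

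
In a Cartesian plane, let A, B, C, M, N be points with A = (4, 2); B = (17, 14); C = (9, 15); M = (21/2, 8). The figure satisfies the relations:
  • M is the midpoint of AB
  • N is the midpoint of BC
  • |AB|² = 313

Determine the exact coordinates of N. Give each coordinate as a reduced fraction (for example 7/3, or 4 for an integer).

1. N_x = 13  [2·N = B+C = (17, 14)+(9, 15)]
2. N_y = 29/2  [2·N = B+C = (17, 14)+(9, 15)]
   so N = (13, 29/2)

N = (13, 29/2)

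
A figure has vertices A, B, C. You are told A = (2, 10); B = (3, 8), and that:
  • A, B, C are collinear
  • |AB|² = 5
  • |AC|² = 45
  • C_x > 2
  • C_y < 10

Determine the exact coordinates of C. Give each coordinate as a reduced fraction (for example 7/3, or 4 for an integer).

C = (5, 4)

1. C_x = 5  [[A, B, C are collinear ⇒ 2x+1y-14=0] ∩ [|C−(2, 10)|²=45]]
2. C_y = 4  [[A, B, C are collinear ⇒ 2x+1y-14=0] ∩ [|C−(2, 10)|²=45]]
   so C = (5, 4)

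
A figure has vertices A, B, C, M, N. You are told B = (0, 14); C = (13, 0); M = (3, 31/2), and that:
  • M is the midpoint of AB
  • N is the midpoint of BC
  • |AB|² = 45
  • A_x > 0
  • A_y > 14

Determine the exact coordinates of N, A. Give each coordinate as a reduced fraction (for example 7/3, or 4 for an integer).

N = (13/2, 7)
A = (6, 17)

1. A_x = 6  [A = 2·M−B = 2·(3, 31/2)−(0, 14)]
2. A_y = 17  [A = 2·M−B = 2·(3, 31/2)−(0, 14)]
   so A = (6, 17)
3. N_x = 13/2  [2·N = B+C = (0, 14)+(13, 0)]
4. N_y = 7  [2·N = B+C = (0, 14)+(13, 0)]
   so N = (13/2, 7)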